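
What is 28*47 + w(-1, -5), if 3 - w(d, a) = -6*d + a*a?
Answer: 1288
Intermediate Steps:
w(d, a) = 3 - a² + 6*d (w(d, a) = 3 - (-6*d + a*a) = 3 - (-6*d + a²) = 3 - (a² - 6*d) = 3 + (-a² + 6*d) = 3 - a² + 6*d)
28*47 + w(-1, -5) = 28*47 + (3 - 1*(-5)² + 6*(-1)) = 1316 + (3 - 1*25 - 6) = 1316 + (3 - 25 - 6) = 1316 - 28 = 1288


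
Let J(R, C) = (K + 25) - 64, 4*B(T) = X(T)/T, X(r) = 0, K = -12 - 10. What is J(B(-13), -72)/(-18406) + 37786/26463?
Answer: 697103359/487077978 ≈ 1.4312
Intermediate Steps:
K = -22
B(T) = 0 (B(T) = (0/T)/4 = (¼)*0 = 0)
J(R, C) = -61 (J(R, C) = (-22 + 25) - 64 = 3 - 64 = -61)
J(B(-13), -72)/(-18406) + 37786/26463 = -61/(-18406) + 37786/26463 = -61*(-1/18406) + 37786*(1/26463) = 61/18406 + 37786/26463 = 697103359/487077978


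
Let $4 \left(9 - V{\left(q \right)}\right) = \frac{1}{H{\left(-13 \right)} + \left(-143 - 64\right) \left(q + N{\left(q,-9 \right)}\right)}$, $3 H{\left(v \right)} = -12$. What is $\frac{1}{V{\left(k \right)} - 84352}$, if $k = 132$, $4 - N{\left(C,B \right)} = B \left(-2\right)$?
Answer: $- \frac{97720}{8241997959} \approx -1.1856 \cdot 10^{-5}$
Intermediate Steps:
$N{\left(C,B \right)} = 4 + 2 B$ ($N{\left(C,B \right)} = 4 - B \left(-2\right) = 4 - - 2 B = 4 + 2 B$)
$H{\left(v \right)} = -4$ ($H{\left(v \right)} = \frac{1}{3} \left(-12\right) = -4$)
$V{\left(q \right)} = 9 - \frac{1}{4 \left(2894 - 207 q\right)}$ ($V{\left(q \right)} = 9 - \frac{1}{4 \left(-4 + \left(-143 - 64\right) \left(q + \left(4 + 2 \left(-9\right)\right)\right)\right)} = 9 - \frac{1}{4 \left(-4 - 207 \left(q + \left(4 - 18\right)\right)\right)} = 9 - \frac{1}{4 \left(-4 - 207 \left(q - 14\right)\right)} = 9 - \frac{1}{4 \left(-4 - 207 \left(-14 + q\right)\right)} = 9 - \frac{1}{4 \left(-4 - \left(-2898 + 207 q\right)\right)} = 9 - \frac{1}{4 \left(2894 - 207 q\right)}$)
$\frac{1}{V{\left(k \right)} - 84352} = \frac{1}{\frac{-104183 + 7452 \cdot 132}{4 \left(-2894 + 207 \cdot 132\right)} - 84352} = \frac{1}{\frac{-104183 + 983664}{4 \left(-2894 + 27324\right)} - 84352} = \frac{1}{\frac{1}{4} \cdot \frac{1}{24430} \cdot 879481 - 84352} = \frac{1}{\frac{879481}{97720} - 84352} = \frac{1}{- \frac{8241997959}{97720}} = - \frac{97720}{8241997959}$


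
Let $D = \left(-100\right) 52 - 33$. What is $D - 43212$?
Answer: $-48445$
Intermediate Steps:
$D = -5233$ ($D = -5200 - 33 = -5233$)
$D - 43212 = -5233 - 43212 = -48445$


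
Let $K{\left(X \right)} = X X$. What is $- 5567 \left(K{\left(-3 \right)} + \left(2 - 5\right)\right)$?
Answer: $-33402$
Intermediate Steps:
$K{\left(X \right)} = X^{2}$
$- 5567 \left(K{\left(-3 \right)} + \left(2 - 5\right)\right) = - 5567 \left(\left(-3\right)^{2} + \left(2 - 5\right)\right) = - 5567 \left(9 + \left(2 - 5\right)\right) = - 5567 \left(9 - 3\right) = \left(-5567\right) 6 = -33402$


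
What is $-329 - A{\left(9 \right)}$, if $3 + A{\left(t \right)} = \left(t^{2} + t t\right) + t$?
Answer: $-497$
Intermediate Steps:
$A{\left(t \right)} = -3 + t + 2 t^{2}$ ($A{\left(t \right)} = -3 + \left(\left(t^{2} + t t\right) + t\right) = -3 + \left(\left(t^{2} + t^{2}\right) + t\right) = -3 + \left(2 t^{2} + t\right) = -3 + \left(t + 2 t^{2}\right) = -3 + t + 2 t^{2}$)
$-329 - A{\left(9 \right)} = -329 - \left(-3 + 9 + 2 \cdot 9^{2}\right) = -329 - \left(-3 + 9 + 2 \cdot 81\right) = -329 - \left(-3 + 9 + 162\right) = -329 - 168 = -497$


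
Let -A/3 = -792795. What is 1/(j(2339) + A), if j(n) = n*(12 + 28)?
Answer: 1/2471945 ≈ 4.0454e-7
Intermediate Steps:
A = 2378385 (A = -3*(-792795) = 2378385)
j(n) = 40*n (j(n) = n*40 = 40*n)
1/(j(2339) + A) = 1/(40*2339 + 2378385) = 1/(93560 + 2378385) = 1/2471945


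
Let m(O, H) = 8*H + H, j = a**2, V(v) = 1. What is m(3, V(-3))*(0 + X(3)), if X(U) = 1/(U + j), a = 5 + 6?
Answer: 9/124 ≈ 0.072581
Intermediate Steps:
a = 11
j = 121 (j = 11**2 = 121)
X(U) = 1/(121 + U) (X(U) = 1/(U + 121) = 1/(121 + U))
m(O, H) = 9*H
m(3, V(-3))*(0 + X(3)) = (9*1)*(0 + 1/(121 + 3)) = 9*(0 + 1/124) = 9*(1/124) = 9/124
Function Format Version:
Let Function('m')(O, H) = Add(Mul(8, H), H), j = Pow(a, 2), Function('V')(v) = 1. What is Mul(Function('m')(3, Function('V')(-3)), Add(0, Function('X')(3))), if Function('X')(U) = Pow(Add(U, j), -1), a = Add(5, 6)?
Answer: Rational(9, 124) ≈ 0.072581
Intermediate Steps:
a = 11
j = 121 (j = Pow(11, 2) = 121)
Function('X')(U) = Pow(Add(121, U), -1) (Function('X')(U) = Pow(Add(U, 121), -1) = Pow(Add(121, U), -1))
Function('m')(O, H) = Mul(9, H)
Mul(Function('m')(3, Function('V')(-3)), Add(0, Function('X')(3))) = Mul(Mul(9, 1), Add(0, Pow(Add(121, 3), -1))) = Mul(9, Add(0, Pow(124, -1))) = Mul(9, Add(0, Rational(1, 124))) = Mul(9, Rational(1, 124)) = Rational(9, 124)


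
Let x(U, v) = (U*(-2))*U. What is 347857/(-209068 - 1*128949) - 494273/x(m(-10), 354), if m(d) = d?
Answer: 167003105241/67603400 ≈ 2470.3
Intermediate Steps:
x(U, v) = -2*U**2 (x(U, v) = (-2*U)*U = -2*U**2)
347857/(-209068 - 1*128949) - 494273/x(m(-10), 354) = 347857/(-209068 - 1*128949) - 494273/((-2*(-10)**2)) = 347857/(-209068 - 128949) - 494273/((-2*100)) = 347857/(-338017) - 494273/(-200) = 347857*(-1/338017) - 494273*(-1/200) = -347857/338017 + 494273/200 = 167003105241/67603400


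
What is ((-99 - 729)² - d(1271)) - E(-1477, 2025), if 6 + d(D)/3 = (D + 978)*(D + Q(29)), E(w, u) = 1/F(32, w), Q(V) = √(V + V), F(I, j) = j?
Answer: -11653286294/1477 - 6747*√58 ≈ -7.9412e+6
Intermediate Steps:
Q(V) = √2*√V (Q(V) = √(2*V) = √2*√V)
E(w, u) = 1/w
d(D) = -18 + 3*(978 + D)*(D + √58) (d(D) = -18 + 3*((D + 978)*(D + √2*√29)) = -18 + 3*((978 + D)*(D + √58)) = -18 + 3*(978 + D)*(D + √58))
((-99 - 729)² - d(1271)) - E(-1477, 2025) = ((-99 - 729)² - (-18 + 3*1271² + 2934*1271 + 2934*√58 + 3*1271*√58)) - 1/(-1477) = ((-828)² - (-18 + 3*1615441 + 3729114 + 2934*√58 + 3813*√58)) - 1*(-1/1477) = (685584 - (-18 + 4846323 + 3729114 + 2934*√58 + 3813*√58)) + 1/1477 = (685584 - (8575419 + 6747*√58)) + 1/1477 = (685584 + (-8575419 - 6747*√58)) + 1/1477 = (-7889835 - 6747*√58) + 1/1477 = -11653286294/1477 - 6747*√58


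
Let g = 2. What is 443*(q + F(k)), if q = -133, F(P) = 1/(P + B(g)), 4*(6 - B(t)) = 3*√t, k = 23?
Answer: -395773985/6719 + 2658*√2/6719 ≈ -58903.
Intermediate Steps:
B(t) = 6 - 3*√t/4
F(P) = 1/(6 + P - 3*√2/4) (F(P) = 1/(P + (6 - 3*√2/4)) = 1/(6 + P - 3*√2/4))
443*(q + F(k)) = 443*(-133 + 4/(24 - 3*√2 + 4*23)) = 443*(-133 + 4/(24 - 3*√2 + 92)) = 443*(-133 + 4/(116 - 3*√2)) = -58919 + 1772/(116 - 3*√2)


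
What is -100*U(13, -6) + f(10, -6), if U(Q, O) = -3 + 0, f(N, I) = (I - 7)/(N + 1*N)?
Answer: 5987/20 ≈ 299.35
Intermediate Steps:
f(N, I) = (-7 + I)/(2*N) (f(N, I) = (-7 + I)/(N + N) = (-7 + I)/((2*N)) = (-7 + I)*(1/(2*N)) = (-7 + I)/(2*N))
U(Q, O) = -3
-100*U(13, -6) + f(10, -6) = -100*(-3) + (½)*(-7 - 6)/10 = 300 + (½)*(⅒)*(-13) = 300 - 13/20 = 5987/20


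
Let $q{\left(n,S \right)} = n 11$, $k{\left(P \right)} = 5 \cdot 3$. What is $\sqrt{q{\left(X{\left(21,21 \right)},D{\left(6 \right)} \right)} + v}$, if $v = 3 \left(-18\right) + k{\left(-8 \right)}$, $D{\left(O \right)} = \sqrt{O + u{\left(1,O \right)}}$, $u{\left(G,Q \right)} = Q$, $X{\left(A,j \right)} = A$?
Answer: $8 \sqrt{3} \approx 13.856$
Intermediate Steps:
$k{\left(P \right)} = 15$
$D{\left(O \right)} = \sqrt{2} \sqrt{O}$ ($D{\left(O \right)} = \sqrt{O + O} = \sqrt{2 O} = \sqrt{2} \sqrt{O}$)
$v = -39$ ($v = 3 \left(-18\right) + 15 = -54 + 15 = -39$)
$q{\left(n,S \right)} = 11 n$
$\sqrt{q{\left(X{\left(21,21 \right)},D{\left(6 \right)} \right)} + v} = \sqrt{11 \cdot 21 - 39} = \sqrt{231 - 39} = \sqrt{192} = 8 \sqrt{3}$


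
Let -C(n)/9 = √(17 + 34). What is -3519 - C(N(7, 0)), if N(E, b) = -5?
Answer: -3519 + 9*√51 ≈ -3454.7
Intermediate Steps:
C(n) = -9*√51 (C(n) = -9*√(17 + 34) = -9*√51)
-3519 - C(N(7, 0)) = -3519 - (-9)*√51 = -3519 + 9*√51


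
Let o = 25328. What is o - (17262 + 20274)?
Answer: -12208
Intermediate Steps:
o - (17262 + 20274) = 25328 - (17262 + 20274) = 25328 - 1*37536 = 25328 - 37536 = -12208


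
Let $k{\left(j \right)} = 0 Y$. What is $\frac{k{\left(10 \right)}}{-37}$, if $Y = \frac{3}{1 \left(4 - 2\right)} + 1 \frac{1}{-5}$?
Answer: $0$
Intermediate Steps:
$Y = \frac{13}{10}$ ($Y = \frac{3}{1 \cdot 2} + 1 \left(- \frac{1}{5}\right) = \frac{3}{2} - \frac{1}{5} = \frac{13}{10} \approx 1.3$)
$k{\left(j \right)} = 0$ ($k{\left(j \right)} = 0 \cdot \frac{13}{10} = 0$)
$\frac{k{\left(10 \right)}}{-37} = \frac{0}{-37} = 0 \left(- \frac{1}{37}\right) = 0$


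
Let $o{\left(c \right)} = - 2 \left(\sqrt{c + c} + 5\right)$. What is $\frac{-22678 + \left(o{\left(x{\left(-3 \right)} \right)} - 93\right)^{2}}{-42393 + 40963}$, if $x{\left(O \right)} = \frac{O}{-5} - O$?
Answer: $\frac{60201}{7150} - \frac{1236 \sqrt{5}}{3575} \approx 7.6466$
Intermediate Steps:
$x{\left(O \right)} = - \frac{6 O}{5}$ ($x{\left(O \right)} = O \left(- \frac{1}{5}\right) - O = - \frac{O}{5} - O = - \frac{6 O}{5}$)
$o{\left(c \right)} = -10 - 2 \sqrt{2} \sqrt{c}$ ($o{\left(c \right)} = - 2 \left(\sqrt{2 c} + 5\right) = - 2 \left(\sqrt{2} \sqrt{c} + 5\right) = - 2 \left(5 + \sqrt{2} \sqrt{c}\right) = -10 - 2 \sqrt{2} \sqrt{c}$)
$\frac{-22678 + \left(o{\left(x{\left(-3 \right)} \right)} - 93\right)^{2}}{-42393 + 40963} = \frac{-22678 + \left(\left(-10 - 2 \sqrt{2} \sqrt{\left(- \frac{6}{5}\right) \left(-3\right)}\right) - 93\right)^{2}}{-42393 + 40963} = \frac{-22678 + \left(\left(-10 - 2 \sqrt{2} \sqrt{\frac{18}{5}}\right) - 93\right)^{2}}{-1430} = \left(-22678 + \left(\left(-10 - 2 \sqrt{2} \frac{3 \sqrt{10}}{5}\right) - 93\right)^{2}\right) \left(- \frac{1}{1430}\right) = \left(-22678 + \left(\left(-10 - \frac{12 \sqrt{5}}{5}\right) - 93\right)^{2}\right) \left(- \frac{1}{1430}\right) = \left(-22678 + \left(-103 - \frac{12 \sqrt{5}}{5}\right)^{2}\right) \left(- \frac{1}{1430}\right) = \frac{11339}{715} - \frac{\left(-103 - \frac{12 \sqrt{5}}{5}\right)^{2}}{1430}$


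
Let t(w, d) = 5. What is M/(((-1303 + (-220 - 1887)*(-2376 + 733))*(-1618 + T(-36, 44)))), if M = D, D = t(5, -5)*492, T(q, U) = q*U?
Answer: -615/2770128649 ≈ -2.2201e-7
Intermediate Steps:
T(q, U) = U*q
D = 2460 (D = 5*492 = 2460)
M = 2460
M/(((-1303 + (-220 - 1887)*(-2376 + 733))*(-1618 + T(-36, 44)))) = 2460/(((-1303 + (-220 - 1887)*(-2376 + 733))*(-1618 + 44*(-36)))) = 2460/(((-1303 - 2107*(-1643))*(-1618 - 1584))) = 2460/(((-1303 + 3461801)*(-3202))) = 2460/((3460498*(-3202))) = 2460/(-11080514596) = 2460*(-1/11080514596) = -615/2770128649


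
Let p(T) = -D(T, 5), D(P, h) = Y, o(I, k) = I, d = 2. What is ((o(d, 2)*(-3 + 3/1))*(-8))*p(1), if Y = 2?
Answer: 0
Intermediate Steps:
D(P, h) = 2
p(T) = -2 (p(T) = -1*2 = -2)
((o(d, 2)*(-3 + 3/1))*(-8))*p(1) = ((2*(-3 + 3/1))*(-8))*(-2) = ((2*(-3 + 3*1))*(-8))*(-2) = ((2*(-3 + 3))*(-8))*(-2) = ((2*0)*(-8))*(-2) = (0*(-8))*(-2) = 0*(-2) = 0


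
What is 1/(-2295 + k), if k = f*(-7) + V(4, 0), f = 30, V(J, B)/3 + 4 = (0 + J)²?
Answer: -1/2469 ≈ -0.00040502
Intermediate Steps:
V(J, B) = -12 + 3*J² (V(J, B) = -12 + 3*(0 + J)² = -12 + 3*J²)
k = -174 (k = 30*(-7) + (-12 + 3*4²) = -210 + (-12 + 3*16) = -210 + (-12 + 48) = -210 + 36 = -174)
1/(-2295 + k) = 1/(-2295 - 174) = 1/(-2469) = -1/2469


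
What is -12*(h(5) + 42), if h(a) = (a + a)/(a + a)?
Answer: -516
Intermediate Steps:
h(a) = 1 (h(a) = (2*a)/((2*a)) = (2*a)*(1/(2*a)) = 1)
-12*(h(5) + 42) = -12*(1 + 42) = -12*43 = -516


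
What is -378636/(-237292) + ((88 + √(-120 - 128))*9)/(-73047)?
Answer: 2289190719/1444455727 - 6*I*√62/24349 ≈ 1.5848 - 0.0019403*I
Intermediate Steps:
-378636/(-237292) + ((88 + √(-120 - 128))*9)/(-73047) = -378636*(-1/237292) + ((88 + √(-248))*9)*(-1/73047) = 94659/59323 + ((88 + 2*I*√62)*9)*(-1/73047) = 94659/59323 + (792 + 18*I*√62)*(-1/73047) = 94659/59323 + (-264/24349 - 6*I*√62/24349) = 2289190719/1444455727 - 6*I*√62/24349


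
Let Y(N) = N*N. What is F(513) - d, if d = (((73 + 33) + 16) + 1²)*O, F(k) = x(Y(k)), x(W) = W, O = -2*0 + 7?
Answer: 262308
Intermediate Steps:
Y(N) = N²
O = 7 (O = 0 + 7 = 7)
F(k) = k²
d = 861 (d = (((73 + 33) + 16) + 1²)*7 = ((106 + 16) + 1)*7 = (122 + 1)*7 = 123*7 = 861)
F(513) - d = 513² - 1*861 = 263169 - 861 = 262308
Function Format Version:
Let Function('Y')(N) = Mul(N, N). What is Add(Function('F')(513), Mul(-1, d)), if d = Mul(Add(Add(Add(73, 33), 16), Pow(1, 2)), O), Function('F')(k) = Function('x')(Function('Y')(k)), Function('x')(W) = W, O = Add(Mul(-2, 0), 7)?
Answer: 262308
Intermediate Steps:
Function('Y')(N) = Pow(N, 2)
O = 7 (O = Add(0, 7) = 7)
Function('F')(k) = Pow(k, 2)
d = 861 (d = Mul(Add(Add(Add(73, 33), 16), Pow(1, 2)), 7) = Mul(Add(Add(106, 16), 1), 7) = Mul(Add(122, 1), 7) = Mul(123, 7) = 861)
Add(Function('F')(513), Mul(-1, d)) = Add(Pow(513, 2), Mul(-1, 861)) = Add(263169, -861) = 262308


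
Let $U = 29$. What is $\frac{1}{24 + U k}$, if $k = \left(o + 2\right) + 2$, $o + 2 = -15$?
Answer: $- \frac{1}{353} \approx -0.0028329$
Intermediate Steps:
$o = -17$ ($o = -2 - 15 = -17$)
$k = -13$ ($k = \left(-17 + 2\right) + 2 = -15 + 2 = -13$)
$\frac{1}{24 + U k} = \frac{1}{24 + 29 \left(-13\right)} = \frac{1}{24 - 377} = \frac{1}{-353} = - \frac{1}{353}$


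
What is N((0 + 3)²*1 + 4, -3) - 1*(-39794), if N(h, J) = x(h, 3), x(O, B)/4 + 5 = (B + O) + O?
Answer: 39890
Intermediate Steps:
x(O, B) = -20 + 4*B + 8*O (x(O, B) = -20 + 4*((B + O) + O) = -20 + 4*(B + 2*O) = -20 + (4*B + 8*O) = -20 + 4*B + 8*O)
N(h, J) = -8 + 8*h (N(h, J) = -20 + 4*3 + 8*h = -20 + 12 + 8*h = -8 + 8*h)
N((0 + 3)²*1 + 4, -3) - 1*(-39794) = (-8 + 8*((0 + 3)²*1 + 4)) - 1*(-39794) = (-8 + 8*(3²*1 + 4)) + 39794 = (-8 + 8*(9*1 + 4)) + 39794 = (-8 + 8*(9 + 4)) + 39794 = (-8 + 8*13) + 39794 = (-8 + 104) + 39794 = 96 + 39794 = 39890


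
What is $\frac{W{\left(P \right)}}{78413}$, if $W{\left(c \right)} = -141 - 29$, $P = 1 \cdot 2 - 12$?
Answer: $- \frac{170}{78413} \approx -0.002168$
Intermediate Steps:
$P = -10$ ($P = 2 - 12 = -10$)
$W{\left(c \right)} = -170$
$\frac{W{\left(P \right)}}{78413} = - \frac{170}{78413}$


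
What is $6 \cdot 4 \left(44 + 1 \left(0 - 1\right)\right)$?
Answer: $1032$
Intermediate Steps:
$6 \cdot 4 \left(44 + 1 \left(0 - 1\right)\right) = 24 \left(44 + 1 \left(-1\right)\right) = 24 \left(44 - 1\right) = 24 \cdot 43 = 1032$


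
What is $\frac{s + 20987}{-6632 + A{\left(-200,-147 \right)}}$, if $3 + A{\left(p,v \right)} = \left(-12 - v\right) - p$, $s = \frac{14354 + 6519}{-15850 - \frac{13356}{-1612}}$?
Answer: $- \frac{22329504073}{6703421550} \approx -3.3311$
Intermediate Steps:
$s = - \frac{8411819}{6384211}$ ($s = \frac{20873}{-15850 - - \frac{3339}{403}} = \frac{20873}{-15850 + \frac{3339}{403}} = \frac{20873}{- \frac{6384211}{403}} = 20873 \left(- \frac{403}{6384211}\right) = - \frac{8411819}{6384211} \approx -1.3176$)
$A{\left(p,v \right)} = -15 - p - v$ ($A{\left(p,v \right)} = -3 - \left(12 + p + v\right) = -15 - p - v$)
$\frac{s + 20987}{-6632 + A{\left(-200,-147 \right)}} = \frac{- \frac{8411819}{6384211} + 20987}{-6632 - -332} = \frac{133977024438}{6384211 \left(-6632 + \left(-15 + 200 + 147\right)\right)} = \frac{133977024438}{6384211 \left(-6632 + 332\right)} = \frac{133977024438}{6384211 \left(-6300\right)} = \frac{133977024438}{6384211} \left(- \frac{1}{6300}\right) = - \frac{22329504073}{6703421550}$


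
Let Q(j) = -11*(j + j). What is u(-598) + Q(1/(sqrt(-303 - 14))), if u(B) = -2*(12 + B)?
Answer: 1172 + 22*I*sqrt(317)/317 ≈ 1172.0 + 1.2356*I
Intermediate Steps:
Q(j) = -22*j
u(B) = -24 - 2*B
u(-598) + Q(1/(sqrt(-303 - 14))) = (-24 - 2*(-598)) - 22/sqrt(-303 - 14) = (-24 + 1196) - 22*(-I*sqrt(317)/317) = 1172 - 22*(-I*sqrt(317)/317) = 1172 - (-22)*I*sqrt(317)/317 = 1172 + 22*I*sqrt(317)/317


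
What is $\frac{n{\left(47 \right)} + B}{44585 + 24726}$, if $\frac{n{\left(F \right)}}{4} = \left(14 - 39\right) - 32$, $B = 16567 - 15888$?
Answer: $\frac{41}{6301} \approx 0.0065069$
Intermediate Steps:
$B = 679$ ($B = 16567 - 15888 = 679$)
$n{\left(F \right)} = -228$ ($n{\left(F \right)} = 4 \left(\left(14 - 39\right) - 32\right) = 4 \left(-25 - 32\right) = 4 \left(-57\right) = -228$)
$\frac{n{\left(47 \right)} + B}{44585 + 24726} = \frac{-228 + 679}{44585 + 24726} = \frac{451}{69311} = 451 \cdot \frac{1}{69311} = \frac{41}{6301}$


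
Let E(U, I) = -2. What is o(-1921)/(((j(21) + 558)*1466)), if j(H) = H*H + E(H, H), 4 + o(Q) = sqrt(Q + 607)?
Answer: -2/730801 + 3*I*sqrt(146)/1461602 ≈ -2.7367e-6 + 2.4801e-5*I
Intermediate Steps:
o(Q) = -4 + sqrt(607 + Q) (o(Q) = -4 + sqrt(Q + 607) = -4 + sqrt(607 + Q))
j(H) = -2 + H**2 (j(H) = H*H - 2 = H**2 - 2 = -2 + H**2)
o(-1921)/(((j(21) + 558)*1466)) = (-4 + sqrt(607 - 1921))/((((-2 + 21**2) + 558)*1466)) = (-4 + sqrt(-1314))/((((-2 + 441) + 558)*1466)) = (-4 + 3*I*sqrt(146))/(((439 + 558)*1466)) = (-4 + 3*I*sqrt(146))/((997*1466)) = (-4 + 3*I*sqrt(146))/1461602 = (-4 + 3*I*sqrt(146))*(1/1461602) = -2/730801 + 3*I*sqrt(146)/1461602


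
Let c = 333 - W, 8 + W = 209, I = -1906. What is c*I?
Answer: -251592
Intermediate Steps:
W = 201 (W = -8 + 209 = 201)
c = 132 (c = 333 - 1*201 = 333 - 201 = 132)
c*I = 132*(-1906) = -251592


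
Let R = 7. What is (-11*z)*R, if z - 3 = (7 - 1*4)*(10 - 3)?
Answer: -1848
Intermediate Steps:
z = 24 (z = 3 + (7 - 1*4)*(10 - 3) = 3 + (7 - 4)*7 = 3 + 3*7 = 3 + 21 = 24)
(-11*z)*R = -11*24*7 = -264*7 = -1848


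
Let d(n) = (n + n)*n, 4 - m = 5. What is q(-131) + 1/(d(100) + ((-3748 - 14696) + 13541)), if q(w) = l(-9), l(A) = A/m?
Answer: 135874/15097 ≈ 9.0001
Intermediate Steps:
m = -1 (m = 4 - 1*5 = 4 - 5 = -1)
l(A) = -A (l(A) = A/(-1) = A*(-1) = -A)
q(w) = 9 (q(w) = -1*(-9) = 9)
d(n) = 2*n² (d(n) = (2*n)*n = 2*n²)
q(-131) + 1/(d(100) + ((-3748 - 14696) + 13541)) = 9 + 1/(2*100² + ((-3748 - 14696) + 13541)) = 9 + 1/(2*10000 + (-18444 + 13541)) = 9 + 1/(20000 - 4903) = 9 + 1/15097 = 135874/15097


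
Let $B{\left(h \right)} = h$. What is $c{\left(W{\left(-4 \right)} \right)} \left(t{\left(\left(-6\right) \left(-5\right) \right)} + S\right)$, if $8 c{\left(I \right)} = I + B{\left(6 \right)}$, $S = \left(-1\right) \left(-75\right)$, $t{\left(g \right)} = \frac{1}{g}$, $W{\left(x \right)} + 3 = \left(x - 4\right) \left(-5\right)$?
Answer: $\frac{96793}{240} \approx 403.3$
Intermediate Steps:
$W{\left(x \right)} = 17 - 5 x$ ($W{\left(x \right)} = -3 + \left(x - 4\right) \left(-5\right) = -3 + \left(-4 + x\right) \left(-5\right) = -3 - \left(-20 + 5 x\right) = 17 - 5 x$)
$S = 75$
$c{\left(I \right)} = \frac{3}{4} + \frac{I}{8}$ ($c{\left(I \right)} = \frac{I + 6}{8} = \frac{6 + I}{8} = \frac{3}{4} + \frac{I}{8}$)
$c{\left(W{\left(-4 \right)} \right)} \left(t{\left(\left(-6\right) \left(-5\right) \right)} + S\right) = \left(\frac{3}{4} + \frac{17 - -20}{8}\right) \left(\frac{1}{\left(-6\right) \left(-5\right)} + 75\right) = \left(\frac{3}{4} + \frac{17 + 20}{8}\right) \left(\frac{1}{30} + 75\right) = \left(\frac{3}{4} + \frac{1}{8} \cdot 37\right) \left(\frac{1}{30} + 75\right) = \left(\frac{3}{4} + \frac{37}{8}\right) \frac{2251}{30} = \frac{43}{8} \cdot \frac{2251}{30} = \frac{96793}{240}$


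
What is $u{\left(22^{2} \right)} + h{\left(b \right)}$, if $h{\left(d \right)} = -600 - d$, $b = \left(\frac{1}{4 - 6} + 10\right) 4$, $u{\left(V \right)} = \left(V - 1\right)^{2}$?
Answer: $232651$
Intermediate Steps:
$u{\left(V \right)} = \left(-1 + V\right)^{2}$
$b = 38$ ($b = \left(\frac{1}{-2} + 10\right) 4 = \left(- \frac{1}{2} + 10\right) 4 = \frac{19}{2} \cdot 4 = 38$)
$u{\left(22^{2} \right)} + h{\left(b \right)} = \left(-1 + 22^{2}\right)^{2} - 638 = \left(-1 + 484\right)^{2} - 638 = 483^{2} - 638 = 233289 - 638 = 232651$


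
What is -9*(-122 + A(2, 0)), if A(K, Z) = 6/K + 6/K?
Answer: 1044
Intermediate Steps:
A(K, Z) = 12/K
-9*(-122 + A(2, 0)) = -9*(-122 + 12/2) = -9*(-122 + 12*(½)) = -9*(-122 + 6) = -9*(-116) = 1044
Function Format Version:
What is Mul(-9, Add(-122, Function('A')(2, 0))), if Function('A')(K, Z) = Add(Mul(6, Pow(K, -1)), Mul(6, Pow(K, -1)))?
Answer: 1044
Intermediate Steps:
Function('A')(K, Z) = Mul(12, Pow(K, -1))
Mul(-9, Add(-122, Function('A')(2, 0))) = Mul(-9, Add(-122, Mul(12, Pow(2, -1)))) = Mul(-9, Add(-122, Mul(12, Rational(1, 2)))) = Mul(-9, Add(-122, 6)) = Mul(-9, -116) = 1044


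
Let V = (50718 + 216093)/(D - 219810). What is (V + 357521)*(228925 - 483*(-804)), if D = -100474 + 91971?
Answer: 50384482377946334/228313 ≈ 2.2068e+11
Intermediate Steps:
D = -8503
V = -266811/228313 (V = (50718 + 216093)/(-8503 - 219810) = 266811/(-228313) = 266811*(-1/228313) = -266811/228313 ≈ -1.1686)
(V + 357521)*(228925 - 483*(-804)) = (-266811/228313 + 357521)*(228925 - 483*(-804)) = 81626425262*(228925 + 388332)/228313 = (81626425262/228313)*617257 = 50384482377946334/228313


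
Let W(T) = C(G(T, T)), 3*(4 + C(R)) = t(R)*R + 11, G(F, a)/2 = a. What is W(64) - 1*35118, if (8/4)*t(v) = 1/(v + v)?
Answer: -140473/4 ≈ -35118.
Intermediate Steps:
t(v) = 1/(4*v) (t(v) = 1/(2*(v + v)) = 1/(2*((2*v))) = (1/(2*v))/2 = 1/(4*v))
G(F, a) = 2*a
C(R) = -1/4 (C(R) = -4 + ((1/(4*R))*R + 11)/3 = -4 + (1/4 + 11)/3 = -4 + (1/3)*(45/4) = -4 + 15/4 = -1/4)
W(T) = -1/4
W(64) - 1*35118 = -1/4 - 1*35118 = -1/4 - 35118 = -140473/4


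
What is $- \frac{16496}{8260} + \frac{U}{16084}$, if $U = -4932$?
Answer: $- \frac{19128749}{8303365} \approx -2.3037$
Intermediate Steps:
$- \frac{16496}{8260} + \frac{U}{16084} = - \frac{16496}{8260} - \frac{4932}{16084} = \left(-16496\right) \frac{1}{8260} - \frac{1233}{4021} = - \frac{4124}{2065} - \frac{1233}{4021} = - \frac{19128749}{8303365}$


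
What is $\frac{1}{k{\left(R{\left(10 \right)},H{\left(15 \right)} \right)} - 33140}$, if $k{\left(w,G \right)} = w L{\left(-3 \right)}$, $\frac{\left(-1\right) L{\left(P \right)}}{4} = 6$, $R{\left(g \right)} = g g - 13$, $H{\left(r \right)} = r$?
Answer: $- \frac{1}{35228} \approx -2.8387 \cdot 10^{-5}$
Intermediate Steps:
$R{\left(g \right)} = -13 + g^{2}$ ($R{\left(g \right)} = g^{2} - 13 = -13 + g^{2}$)
$L{\left(P \right)} = -24$ ($L{\left(P \right)} = \left(-4\right) 6 = -24$)
$k{\left(w,G \right)} = - 24 w$ ($k{\left(w,G \right)} = w \left(-24\right) = - 24 w$)
$\frac{1}{k{\left(R{\left(10 \right)},H{\left(15 \right)} \right)} - 33140} = \frac{1}{- 24 \left(-13 + 10^{2}\right) - 33140} = \frac{1}{- 24 \left(-13 + 100\right) - 33140} = \frac{1}{\left(-24\right) 87 - 33140} = \frac{1}{-2088 - 33140} = \frac{1}{-35228} = - \frac{1}{35228}$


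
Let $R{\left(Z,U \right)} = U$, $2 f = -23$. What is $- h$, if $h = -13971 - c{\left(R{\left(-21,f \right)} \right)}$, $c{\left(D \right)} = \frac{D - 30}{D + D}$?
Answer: $\frac{642749}{46} \approx 13973.0$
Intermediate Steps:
$f = - \frac{23}{2}$ ($f = \frac{1}{2} \left(-23\right) = - \frac{23}{2} \approx -11.5$)
$c{\left(D \right)} = \frac{-30 + D}{2 D}$
$h = - \frac{642749}{46}$ ($h = -13971 - \frac{-30 - \frac{23}{2}}{2 \left(- \frac{23}{2}\right)} = -13971 - \frac{1}{2} \left(- \frac{2}{23}\right) \left(- \frac{83}{2}\right) = -13971 - \frac{83}{46} = - \frac{642749}{46} \approx -13973.0$)
$- h = \left(-1\right) \left(- \frac{642749}{46}\right) = \frac{642749}{46}$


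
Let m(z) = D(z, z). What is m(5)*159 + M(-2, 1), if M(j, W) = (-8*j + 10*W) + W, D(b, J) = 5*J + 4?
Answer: 4638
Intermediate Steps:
D(b, J) = 4 + 5*J
m(z) = 4 + 5*z
M(j, W) = -8*j + 11*W
m(5)*159 + M(-2, 1) = (4 + 5*5)*159 + (-8*(-2) + 11*1) = (4 + 25)*159 + (16 + 11) = 29*159 + 27 = 4611 + 27 = 4638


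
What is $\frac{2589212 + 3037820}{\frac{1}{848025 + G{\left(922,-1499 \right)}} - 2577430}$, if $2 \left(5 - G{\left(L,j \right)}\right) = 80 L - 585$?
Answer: $- \frac{2283006456830}{1045718121387} \approx -2.1832$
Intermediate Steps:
$G{\left(L,j \right)} = \frac{595}{2} - 40 L$ ($G{\left(L,j \right)} = 5 - \frac{80 L - 585}{2} = 5 - \frac{-585 + 80 L}{2} = 5 - \left(- \frac{585}{2} + 40 L\right) = \frac{595}{2} - 40 L$)
$\frac{2589212 + 3037820}{\frac{1}{848025 + G{\left(922,-1499 \right)}} - 2577430} = \frac{2589212 + 3037820}{\frac{1}{848025 + \left(\frac{595}{2} - 36880\right)} - 2577430} = \frac{5627032}{\frac{1}{848025 + \left(\frac{595}{2} - 36880\right)} - 2577430} = \frac{5627032}{\frac{1}{848025 - \frac{73165}{2}} - 2577430} = \frac{5627032}{\frac{1}{\frac{1622885}{2}} - 2577430} = \frac{5627032}{\frac{2}{1622885} - 2577430} = \frac{5627032}{- \frac{4182872485548}{1622885}} = 5627032 \left(- \frac{1622885}{4182872485548}\right) = - \frac{2283006456830}{1045718121387}$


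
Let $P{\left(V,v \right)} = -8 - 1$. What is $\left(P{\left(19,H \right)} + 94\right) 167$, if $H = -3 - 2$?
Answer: $14195$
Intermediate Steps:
$H = -5$ ($H = -3 - 2 = -5$)
$P{\left(V,v \right)} = -9$
$\left(P{\left(19,H \right)} + 94\right) 167 = \left(-9 + 94\right) 167 = 85 \cdot 167 = 14195$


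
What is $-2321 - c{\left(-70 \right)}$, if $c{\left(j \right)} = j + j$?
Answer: $-2181$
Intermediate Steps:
$c{\left(j \right)} = 2 j$
$-2321 - c{\left(-70 \right)} = -2321 - 2 \left(-70\right) = -2321 - -140 = -2321 + 140 = -2181$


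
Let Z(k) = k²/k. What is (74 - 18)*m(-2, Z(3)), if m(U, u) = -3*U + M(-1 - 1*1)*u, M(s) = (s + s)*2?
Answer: -1008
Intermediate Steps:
Z(k) = k
M(s) = 4*s (M(s) = (2*s)*2 = 4*s)
m(U, u) = -8*u - 3*U (m(U, u) = -3*U + (4*(-1 - 1*1))*u = -3*U + (4*(-1 - 1))*u = -3*U + (4*(-2))*u = -3*U - 8*u = -8*u - 3*U)
(74 - 18)*m(-2, Z(3)) = (74 - 18)*(-8*3 - 3*(-2)) = 56*(-24 + 6) = 56*(-18) = -1008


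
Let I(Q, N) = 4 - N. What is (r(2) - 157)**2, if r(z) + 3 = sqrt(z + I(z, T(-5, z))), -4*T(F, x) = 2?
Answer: (320 - sqrt(26))**2/4 ≈ 24791.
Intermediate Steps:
T(F, x) = -1/2 (T(F, x) = -1/4*2 = -1/2)
r(z) = -3 + sqrt(9/2 + z) (r(z) = -3 + sqrt(z + (4 - 1*(-1/2))) = -3 + sqrt(z + (4 + 1/2)) = -3 + sqrt(z + 9/2) = -3 + sqrt(9/2 + z))
(r(2) - 157)**2 = ((-3 + sqrt(18 + 4*2)/2) - 157)**2 = ((-3 + sqrt(18 + 8)/2) - 157)**2 = ((-3 + sqrt(26)/2) - 157)**2 = (-160 + sqrt(26)/2)**2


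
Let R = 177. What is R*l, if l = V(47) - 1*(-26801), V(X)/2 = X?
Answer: 4760415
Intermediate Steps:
V(X) = 2*X
l = 26895 (l = 2*47 - 1*(-26801) = 94 + 26801 = 26895)
R*l = 177*26895 = 4760415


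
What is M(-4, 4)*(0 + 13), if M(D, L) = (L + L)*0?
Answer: 0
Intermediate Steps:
M(D, L) = 0 (M(D, L) = (2*L)*0 = 0)
M(-4, 4)*(0 + 13) = 0*(0 + 13) = 0*13 = 0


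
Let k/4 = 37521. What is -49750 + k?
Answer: 100334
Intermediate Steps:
k = 150084 (k = 4*37521 = 150084)
-49750 + k = -49750 + 150084 = 100334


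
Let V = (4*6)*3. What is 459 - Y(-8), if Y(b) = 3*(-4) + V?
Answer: 399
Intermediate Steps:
V = 72 (V = 24*3 = 72)
Y(b) = 60 (Y(b) = 3*(-4) + 72 = -12 + 72 = 60)
459 - Y(-8) = 459 - 1*60 = 459 - 60 = 399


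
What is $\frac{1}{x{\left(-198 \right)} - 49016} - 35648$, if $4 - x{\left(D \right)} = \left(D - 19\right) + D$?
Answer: $- \frac{1732385857}{48597} \approx -35648.0$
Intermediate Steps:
$x{\left(D \right)} = 23 - 2 D$ ($x{\left(D \right)} = 4 - \left(\left(D - 19\right) + D\right) = 4 - \left(\left(-19 + D\right) + D\right) = 4 - \left(-19 + 2 D\right) = 23 - 2 D$)
$\frac{1}{x{\left(-198 \right)} - 49016} - 35648 = \frac{1}{\left(23 - -396\right) - 49016} - 35648 = \frac{1}{\left(23 + 396\right) - 49016} - 35648 = \frac{1}{419 - 49016} - 35648 = \frac{1}{-48597} - 35648 = - \frac{1}{48597} - 35648 = - \frac{1732385857}{48597}$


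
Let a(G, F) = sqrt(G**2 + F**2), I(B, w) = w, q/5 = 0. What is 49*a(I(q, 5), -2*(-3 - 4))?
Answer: 49*sqrt(221) ≈ 728.44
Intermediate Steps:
q = 0 (q = 5*0 = 0)
a(G, F) = sqrt(F**2 + G**2)
49*a(I(q, 5), -2*(-3 - 4)) = 49*sqrt((-2*(-3 - 4))**2 + 5**2) = 49*sqrt((-2*(-7))**2 + 25) = 49*sqrt(14**2 + 25) = 49*sqrt(196 + 25) = 49*sqrt(221)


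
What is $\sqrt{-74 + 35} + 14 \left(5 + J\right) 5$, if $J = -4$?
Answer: $70 + i \sqrt{39} \approx 70.0 + 6.245 i$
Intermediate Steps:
$\sqrt{-74 + 35} + 14 \left(5 + J\right) 5 = \sqrt{-74 + 35} + 14 \left(5 - 4\right) 5 = \sqrt{-39} + 14 \cdot 1 \cdot 5 = i \sqrt{39} + 14 \cdot 5 = i \sqrt{39} + 70 = 70 + i \sqrt{39}$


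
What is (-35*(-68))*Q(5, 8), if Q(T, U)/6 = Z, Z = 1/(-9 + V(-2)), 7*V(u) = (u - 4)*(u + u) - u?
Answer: -99960/37 ≈ -2701.6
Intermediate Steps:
V(u) = -u/7 + 2*u*(-4 + u)/7 (V(u) = ((u - 4)*(u + u) - u)/7 = ((-4 + u)*(2*u) - u)/7 = (2*u*(-4 + u) - u)/7 = (-u + 2*u*(-4 + u))/7 = -u/7 + 2*u*(-4 + u)/7)
Z = -7/37 (Z = 1/(-9 + (1/7)*(-2)*(-9 + 2*(-2))) = 1/(-9 + (1/7)*(-2)*(-9 - 4)) = 1/(-9 + (1/7)*(-2)*(-13)) = 1/(-9 + 26/7) = 1/(-37/7) = -7/37 ≈ -0.18919)
Q(T, U) = -42/37 (Q(T, U) = 6*(-7/37) = -42/37)
(-35*(-68))*Q(5, 8) = -35*(-68)*(-42/37) = 2380*(-42/37) = -99960/37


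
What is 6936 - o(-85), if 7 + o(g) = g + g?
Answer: 7113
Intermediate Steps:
o(g) = -7 + 2*g (o(g) = -7 + (g + g) = -7 + 2*g)
6936 - o(-85) = 6936 - (-7 + 2*(-85)) = 6936 - (-7 - 170) = 6936 - 1*(-177) = 6936 + 177 = 7113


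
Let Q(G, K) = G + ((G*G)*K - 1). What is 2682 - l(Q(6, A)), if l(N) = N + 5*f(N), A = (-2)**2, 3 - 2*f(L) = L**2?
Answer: 58028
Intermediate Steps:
f(L) = 3/2 - L**2/2
A = 4
Q(G, K) = -1 + G + K*G**2 (Q(G, K) = G + (G**2*K - 1) = G + (K*G**2 - 1) = G + (-1 + K*G**2) = -1 + G + K*G**2)
l(N) = 15/2 + N - 5*N**2/2 (l(N) = N + 5*(3/2 - N**2/2) = N + (15/2 - 5*N**2/2) = 15/2 + N - 5*N**2/2)
2682 - l(Q(6, A)) = 2682 - (15/2 + (-1 + 6 + 4*6**2) - 5*(-1 + 6 + 4*6**2)**2/2) = 2682 - (15/2 + (-1 + 6 + 4*36) - 5*(-1 + 6 + 4*36)**2/2) = 2682 - (15/2 + (-1 + 6 + 144) - 5*(-1 + 6 + 144)**2/2) = 2682 - (15/2 + 149 - 5/2*149**2) = 2682 - (15/2 + 149 - 5/2*22201) = 2682 - (15/2 + 149 - 111005/2) = 2682 - 1*(-55346) = 2682 + 55346 = 58028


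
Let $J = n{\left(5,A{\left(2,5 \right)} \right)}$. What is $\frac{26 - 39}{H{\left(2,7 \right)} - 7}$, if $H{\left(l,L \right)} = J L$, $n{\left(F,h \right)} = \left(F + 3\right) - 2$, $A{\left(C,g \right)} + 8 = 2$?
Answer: $- \frac{13}{35} \approx -0.37143$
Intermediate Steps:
$A{\left(C,g \right)} = -6$ ($A{\left(C,g \right)} = -8 + 2 = -6$)
$n{\left(F,h \right)} = 1 + F$ ($n{\left(F,h \right)} = \left(3 + F\right) - 2 = 1 + F$)
$J = 6$ ($J = 1 + 5 = 6$)
$H{\left(l,L \right)} = 6 L$
$\frac{26 - 39}{H{\left(2,7 \right)} - 7} = \frac{26 - 39}{6 \cdot 7 - 7} = \frac{1}{42 - 7} \left(-13\right) = \frac{1}{35} \left(-13\right) = - \frac{13}{35}$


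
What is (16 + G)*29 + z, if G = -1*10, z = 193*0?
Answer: 174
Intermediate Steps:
z = 0
G = -10
(16 + G)*29 + z = (16 - 10)*29 + 0 = 6*29 + 0 = 174 + 0 = 174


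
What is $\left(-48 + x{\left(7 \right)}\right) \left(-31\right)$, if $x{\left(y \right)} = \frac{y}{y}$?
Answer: $1457$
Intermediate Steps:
$x{\left(y \right)} = 1$
$\left(-48 + x{\left(7 \right)}\right) \left(-31\right) = \left(-48 + 1\right) \left(-31\right) = \left(-47\right) \left(-31\right) = 1457$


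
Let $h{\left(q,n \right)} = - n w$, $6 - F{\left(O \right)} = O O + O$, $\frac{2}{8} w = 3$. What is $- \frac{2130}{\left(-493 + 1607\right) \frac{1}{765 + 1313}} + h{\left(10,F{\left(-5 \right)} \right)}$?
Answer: $- \frac{2119494}{557} \approx -3805.2$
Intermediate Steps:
$w = 12$ ($w = 4 \cdot 3 = 12$)
$F{\left(O \right)} = 6 - O - O^{2}$ ($F{\left(O \right)} = 6 - \left(O O + O\right) = 6 - \left(O^{2} + O\right) = 6 - \left(O + O^{2}\right) = 6 - O - O^{2}$)
$h{\left(q,n \right)} = - 12 n$ ($h{\left(q,n \right)} = - n 12 = - 12 n$)
$- \frac{2130}{\left(-493 + 1607\right) \frac{1}{765 + 1313}} + h{\left(10,F{\left(-5 \right)} \right)} = - \frac{2130}{\left(-493 + 1607\right) \frac{1}{765 + 1313}} - 12 \left(6 - -5 - \left(-5\right)^{2}\right) = - \frac{2130}{1114 \cdot \frac{1}{2078}} - 12 \left(6 + 5 - 25\right) = - \frac{2130}{\frac{557}{1039}} - -168 = \left(-2130\right) \frac{1039}{557} + 168 = - \frac{2213070}{557} + 168 = - \frac{2119494}{557}$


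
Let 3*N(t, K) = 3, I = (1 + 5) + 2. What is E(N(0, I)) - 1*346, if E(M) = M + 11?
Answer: -334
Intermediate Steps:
I = 8 (I = 6 + 2 = 8)
N(t, K) = 1 (N(t, K) = (⅓)*3 = 1)
E(M) = 11 + M
E(N(0, I)) - 1*346 = (11 + 1) - 1*346 = 12 - 346 = -334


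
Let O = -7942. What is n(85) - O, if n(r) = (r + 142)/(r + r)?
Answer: 1350367/170 ≈ 7943.3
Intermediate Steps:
n(r) = (142 + r)/(2*r) (n(r) = (142 + r)/((2*r)) = (142 + r)*(1/(2*r)) = (142 + r)/(2*r))
n(85) - O = (½)*(142 + 85)/85 - 1*(-7942) = (½)*(1/85)*227 + 7942 = 227/170 + 7942 = 1350367/170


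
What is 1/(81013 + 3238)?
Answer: 1/84251 ≈ 1.1869e-5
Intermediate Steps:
1/(81013 + 3238) = 1/84251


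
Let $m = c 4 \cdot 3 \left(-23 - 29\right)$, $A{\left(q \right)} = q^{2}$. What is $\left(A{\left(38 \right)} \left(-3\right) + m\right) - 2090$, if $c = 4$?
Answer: $-8918$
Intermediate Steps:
$m = -2496$ ($m = 4 \cdot 4 \cdot 3 \left(-23 - 29\right) = 16 \cdot 3 \left(-52\right) = 48 \left(-52\right) = -2496$)
$\left(A{\left(38 \right)} \left(-3\right) + m\right) - 2090 = \left(38^{2} \left(-3\right) - 2496\right) - 2090 = \left(1444 \left(-3\right) - 2496\right) - 2090 = \left(-4332 - 2496\right) - 2090 = -6828 - 2090 = -8918$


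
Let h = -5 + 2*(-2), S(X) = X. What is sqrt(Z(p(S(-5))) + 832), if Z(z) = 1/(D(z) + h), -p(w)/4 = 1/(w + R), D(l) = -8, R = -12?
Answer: sqrt(240431)/17 ≈ 28.843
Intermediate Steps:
h = -9 (h = -5 - 4 = -9)
p(w) = -4/(-12 + w) (p(w) = -4/(w - 12) = -4/(-12 + w))
Z(z) = -1/17 (Z(z) = 1/(-8 - 9) = 1/(-17) = -1/17)
sqrt(Z(p(S(-5))) + 832) = sqrt(-1/17 + 832) = sqrt(14143/17) = sqrt(240431)/17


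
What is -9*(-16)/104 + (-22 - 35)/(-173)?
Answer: 3855/2249 ≈ 1.7141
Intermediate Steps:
-9*(-16)/104 + (-22 - 35)/(-173) = 144*(1/104) - 57*(-1/173) = 18/13 + 57/173 = 3855/2249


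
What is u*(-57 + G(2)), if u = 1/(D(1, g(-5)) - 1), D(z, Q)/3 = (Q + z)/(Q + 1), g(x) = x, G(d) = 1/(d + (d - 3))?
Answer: -28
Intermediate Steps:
G(d) = 1/(-3 + 2*d) (G(d) = 1/(d + (-3 + d)) = 1/(-3 + 2*d))
D(z, Q) = 3*(Q + z)/(1 + Q) (D(z, Q) = 3*((Q + z)/(Q + 1)) = 3*((Q + z)/(1 + Q)) = 3*(Q + z)/(1 + Q))
u = ½ (u = 1/(3*(-5 + 1)/(1 - 5) - 1) = 1/(3*(-4)/(-4) - 1) = 1/(3*(-¼)*(-4) - 1) = 1/(3 - 1) = 1/2 = ½ ≈ 0.50000)
u*(-57 + G(2)) = (-57 + 1/(-3 + 2*2))/2 = (-57 + 1/(-3 + 4))/2 = (-57 + 1/1)/2 = (-57 + 1)/2 = (½)*(-56) = -28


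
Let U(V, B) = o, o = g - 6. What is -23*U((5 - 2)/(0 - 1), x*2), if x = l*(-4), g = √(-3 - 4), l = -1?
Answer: 138 - 23*I*√7 ≈ 138.0 - 60.852*I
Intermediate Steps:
g = I*√7 (g = √(-7) = I*√7 ≈ 2.6458*I)
x = 4 (x = -1*(-4) = 4)
o = -6 + I*√7 (o = I*√7 - 6 = -6 + I*√7 ≈ -6.0 + 2.6458*I)
U(V, B) = -6 + I*√7
-23*U((5 - 2)/(0 - 1), x*2) = -23*(-6 + I*√7) = 138 - 23*I*√7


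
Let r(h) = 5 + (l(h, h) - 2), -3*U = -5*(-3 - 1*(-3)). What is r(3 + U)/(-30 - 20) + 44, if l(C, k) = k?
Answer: 1097/25 ≈ 43.880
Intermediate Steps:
U = 0 (U = -(-5)*(-3 - 1*(-3))/3 = -(-5)*(-3 + 3)/3 = -(-5)*0/3 = -1/3*0 = 0)
r(h) = 3 + h (r(h) = 5 + (h - 2) = 5 + (-2 + h) = 3 + h)
r(3 + U)/(-30 - 20) + 44 = (3 + (3 + 0))/(-30 - 20) + 44 = (3 + 3)/(-50) + 44 = -1/50*6 + 44 = -3/25 + 44 = 1097/25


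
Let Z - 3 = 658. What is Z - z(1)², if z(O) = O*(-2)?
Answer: 657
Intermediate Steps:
z(O) = -2*O
Z = 661 (Z = 3 + 658 = 661)
Z - z(1)² = 661 - (-2*1)² = 661 - 1*(-2)² = 661 - 1*4 = 661 - 4 = 657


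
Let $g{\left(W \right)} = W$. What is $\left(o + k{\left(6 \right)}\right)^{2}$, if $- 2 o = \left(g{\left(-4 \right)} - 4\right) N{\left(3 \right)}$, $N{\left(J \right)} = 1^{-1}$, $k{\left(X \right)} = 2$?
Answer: $36$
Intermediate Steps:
$N{\left(J \right)} = 1$
$o = 4$ ($o = - \frac{\left(-4 - 4\right) 1}{2} = - \frac{\left(-8\right) 1}{2} = \left(- \frac{1}{2}\right) \left(-8\right) = 4$)
$\left(o + k{\left(6 \right)}\right)^{2} = \left(4 + 2\right)^{2} = 6^{2} = 36$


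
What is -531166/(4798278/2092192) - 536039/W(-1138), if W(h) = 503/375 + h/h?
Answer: -970123277735683/2106444042 ≈ -4.6055e+5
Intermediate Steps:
W(h) = 878/375 (W(h) = 503*(1/375) + 1 = 503/375 + 1 = 878/375)
-531166/(4798278/2092192) - 536039/W(-1138) = -531166/(4798278/2092192) - 536039/878/375 = -531166/(4798278*(1/2092192)) - 536039*375/878 = -531166/2399139/1046096 - 201014625/878 = -531166*1046096/2399139 - 201014625/878 = -555650627936/2399139 - 201014625/878 = -970123277735683/2106444042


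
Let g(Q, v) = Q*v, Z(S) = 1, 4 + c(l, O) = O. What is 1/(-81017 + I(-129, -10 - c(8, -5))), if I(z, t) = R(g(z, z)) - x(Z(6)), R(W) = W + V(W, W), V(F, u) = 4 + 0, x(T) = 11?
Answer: -1/64383 ≈ -1.5532e-5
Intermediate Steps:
c(l, O) = -4 + O
V(F, u) = 4
R(W) = 4 + W (R(W) = W + 4 = 4 + W)
I(z, t) = -7 + z**2 (I(z, t) = (4 + z*z) - 1*11 = (4 + z**2) - 11 = -7 + z**2)
1/(-81017 + I(-129, -10 - c(8, -5))) = 1/(-81017 + (-7 + (-129)**2)) = 1/(-81017 + (-7 + 16641)) = 1/(-81017 + 16634) = 1/(-64383) = -1/64383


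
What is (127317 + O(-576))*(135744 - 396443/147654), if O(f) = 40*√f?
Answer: 850594188016387/49218 + 3206839701280*I/24609 ≈ 1.7282e+10 + 1.3031e+8*I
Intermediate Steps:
(127317 + O(-576))*(135744 - 396443/147654) = (127317 + 40*√(-576))*(135744 - 396443/147654) = (127317 + 40*(24*I))*(135744 - 396443*1/147654) = (127317 + 960*I)*(135744 - 396443/147654) = (127317 + 960*I)*(20042748133/147654) = 850594188016387/49218 + 3206839701280*I/24609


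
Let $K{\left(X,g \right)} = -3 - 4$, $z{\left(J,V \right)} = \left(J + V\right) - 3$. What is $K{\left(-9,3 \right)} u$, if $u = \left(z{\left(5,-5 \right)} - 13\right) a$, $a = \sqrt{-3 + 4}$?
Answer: $112$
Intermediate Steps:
$z{\left(J,V \right)} = -3 + J + V$
$a = 1$ ($a = \sqrt{1} = 1$)
$K{\left(X,g \right)} = -7$ ($K{\left(X,g \right)} = -3 - 4 = -7$)
$u = -16$ ($u = \left(\left(-3 + 5 - 5\right) - 13\right) 1 = \left(-3 - 13\right) 1 = \left(-16\right) 1 = -16$)
$K{\left(-9,3 \right)} u = \left(-7\right) \left(-16\right) = 112$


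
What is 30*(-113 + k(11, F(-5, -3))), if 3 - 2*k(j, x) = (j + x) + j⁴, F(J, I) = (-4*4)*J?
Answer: -224325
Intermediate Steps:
F(J, I) = -16*J
k(j, x) = 3/2 - j/2 - x/2 - j⁴/2 (k(j, x) = 3/2 - ((j + x) + j⁴)/2 = 3/2 - (j + x + j⁴)/2 = 3/2 + (-j/2 - x/2 - j⁴/2) = 3/2 - j/2 - x/2 - j⁴/2)
30*(-113 + k(11, F(-5, -3))) = 30*(-113 + (3/2 - ½*11 - (-8)*(-5) - ½*11⁴)) = 30*(-113 + (3/2 - 11/2 - ½*80 - ½*14641)) = 30*(-113 + (3/2 - 11/2 - 40 - 14641/2)) = 30*(-113 - 14729/2) = 30*(-14955/2) = -224325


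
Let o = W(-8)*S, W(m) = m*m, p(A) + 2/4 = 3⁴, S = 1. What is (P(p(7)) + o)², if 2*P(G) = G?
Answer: 173889/16 ≈ 10868.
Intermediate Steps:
p(A) = 161/2 (p(A) = -½ + 3⁴ = -½ + 81 = 161/2)
P(G) = G/2
W(m) = m²
o = 64 (o = (-8)²*1 = 64*1 = 64)
(P(p(7)) + o)² = ((½)*(161/2) + 64)² = (161/4 + 64)² = (417/4)² = 173889/16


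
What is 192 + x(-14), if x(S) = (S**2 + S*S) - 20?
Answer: 564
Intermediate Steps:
x(S) = -20 + 2*S**2 (x(S) = (S**2 + S**2) - 20 = 2*S**2 - 20 = -20 + 2*S**2)
192 + x(-14) = 192 + (-20 + 2*(-14)**2) = 192 + (-20 + 2*196) = 192 + (-20 + 392) = 192 + 372 = 564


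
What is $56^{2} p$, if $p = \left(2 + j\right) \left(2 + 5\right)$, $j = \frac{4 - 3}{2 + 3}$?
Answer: $\frac{241472}{5} \approx 48294.0$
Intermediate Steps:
$j = \frac{1}{5}$ ($j = 1 \cdot \frac{1}{5} = \frac{1}{5} \approx 0.2$)
$p = \frac{77}{5}$ ($p = \left(2 + \frac{1}{5}\right) \left(2 + 5\right) = \frac{11}{5} \cdot 7 = \frac{77}{5} \approx 15.4$)
$56^{2} p = 56^{2} \cdot \frac{77}{5} = 3136 \cdot \frac{77}{5} = \frac{241472}{5}$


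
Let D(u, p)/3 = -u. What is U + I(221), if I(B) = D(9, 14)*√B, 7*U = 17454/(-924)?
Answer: -2909/1078 - 27*√221 ≈ -404.08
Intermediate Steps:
D(u, p) = -3*u (D(u, p) = 3*(-u) = -3*u)
U = -2909/1078 (U = (17454/(-924))/7 = (17454*(-1/924))/7 = (⅐)*(-2909/154) = -2909/1078 ≈ -2.6985)
I(B) = -27*√B (I(B) = (-3*9)*√B = -27*√B)
U + I(221) = -2909/1078 - 27*√221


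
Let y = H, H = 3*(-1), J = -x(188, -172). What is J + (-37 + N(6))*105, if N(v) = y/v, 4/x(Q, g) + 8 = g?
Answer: -354373/90 ≈ -3937.5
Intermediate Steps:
x(Q, g) = 4/(-8 + g)
J = 1/45 (J = -4/(-8 - 172) = -4/(-180) = -4*(-1)/180 = -1*(-1/45) = 1/45 ≈ 0.022222)
H = -3
y = -3
N(v) = -3/v
J + (-37 + N(6))*105 = 1/45 + (-37 - 3/6)*105 = 1/45 + (-37 - 3*1/6)*105 = 1/45 + (-37 - 1/2)*105 = 1/45 - 75/2*105 = 1/45 - 7875/2 = -354373/90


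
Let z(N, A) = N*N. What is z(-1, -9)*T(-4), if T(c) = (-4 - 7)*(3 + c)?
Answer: 11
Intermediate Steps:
z(N, A) = N**2
T(c) = -33 - 11*c (T(c) = -11*(3 + c) = -33 - 11*c)
z(-1, -9)*T(-4) = (-1)**2*(-33 - 11*(-4)) = 1*(-33 + 44) = 1*11 = 11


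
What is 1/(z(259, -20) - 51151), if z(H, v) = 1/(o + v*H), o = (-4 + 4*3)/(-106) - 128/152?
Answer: -5217184/266864179791 ≈ -1.9550e-5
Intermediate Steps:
o = -924/1007 (o = (-4 + 12)*(-1/106) - 128*1/152 = 8*(-1/106) - 16/19 = -4/53 - 16/19 = -924/1007 ≈ -0.91758)
z(H, v) = 1/(-924/1007 + H*v) (z(H, v) = 1/(-924/1007 + v*H) = 1/(-924/1007 + H*v))
1/(z(259, -20) - 51151) = 1/(1007/(-924 + 1007*259*(-20)) - 51151) = 1/(1007/(-924 - 5216260) - 51151) = 1/(1007/(-5217184) - 51151) = 1/(1007*(-1/5217184) - 51151) = 1/(-1007/5217184 - 51151) = 1/(-266864179791/5217184) = -5217184/266864179791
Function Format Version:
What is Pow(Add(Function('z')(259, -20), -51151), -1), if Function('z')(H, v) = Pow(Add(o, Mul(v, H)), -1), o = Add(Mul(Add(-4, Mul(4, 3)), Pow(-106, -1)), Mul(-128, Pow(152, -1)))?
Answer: Rational(-5217184, 266864179791) ≈ -1.9550e-5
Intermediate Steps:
o = Rational(-924, 1007) (o = Add(Mul(Add(-4, 12), Rational(-1, 106)), Mul(-128, Rational(1, 152))) = Add(Mul(8, Rational(-1, 106)), Rational(-16, 19)) = Add(Rational(-4, 53), Rational(-16, 19)) = Rational(-924, 1007) ≈ -0.91758)
Function('z')(H, v) = Pow(Add(Rational(-924, 1007), Mul(H, v)), -1) (Function('z')(H, v) = Pow(Add(Rational(-924, 1007), Mul(v, H)), -1) = Pow(Add(Rational(-924, 1007), Mul(H, v)), -1))
Pow(Add(Function('z')(259, -20), -51151), -1) = Pow(Add(Mul(1007, Pow(Add(-924, Mul(1007, 259, -20)), -1)), -51151), -1) = Pow(Add(Mul(1007, Pow(Add(-924, -5216260), -1)), -51151), -1) = Pow(Add(Mul(1007, Pow(-5217184, -1)), -51151), -1) = Pow(Add(Mul(1007, Rational(-1, 5217184)), -51151), -1) = Pow(Add(Rational(-1007, 5217184), -51151), -1) = Pow(Rational(-266864179791, 5217184), -1) = Rational(-5217184, 266864179791)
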